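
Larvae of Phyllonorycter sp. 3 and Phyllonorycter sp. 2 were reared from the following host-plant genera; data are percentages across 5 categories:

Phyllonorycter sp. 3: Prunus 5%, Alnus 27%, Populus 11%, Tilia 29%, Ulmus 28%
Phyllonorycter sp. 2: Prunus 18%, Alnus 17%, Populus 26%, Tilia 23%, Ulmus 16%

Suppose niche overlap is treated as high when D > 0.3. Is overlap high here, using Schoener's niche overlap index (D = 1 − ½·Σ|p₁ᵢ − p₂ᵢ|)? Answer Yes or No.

Yes

Convert percentages to proportions (divide by 100).
Σ|p₁ᵢ − p₂ᵢ| = 0.13 + 0.10 + 0.15 + 0.06 + 0.12 = 0.56
D = 1 − ½ × 0.56 = 1 − 0.280 = 0.7200
D = 0.7200 > 0.3 → Yes.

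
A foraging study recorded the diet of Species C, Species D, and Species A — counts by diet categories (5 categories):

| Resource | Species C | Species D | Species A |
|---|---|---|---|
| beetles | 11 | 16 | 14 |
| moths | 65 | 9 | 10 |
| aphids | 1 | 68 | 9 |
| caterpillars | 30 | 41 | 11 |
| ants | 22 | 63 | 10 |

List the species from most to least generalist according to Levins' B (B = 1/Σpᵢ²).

Species A > Species D > Species C

Proportions for Species C (n=129): 11/129=0.0853, 65/129=0.5039, 1/129=0.0078, 30/129=0.2326, 22/129=0.1705
Proportions for Species D (n=197): 16/197=0.0812, 9/197=0.0457, 68/197=0.3452, 41/197=0.2081, 63/197=0.3198
Proportions for Species A (n=54): 14/54=0.2593, 10/54=0.1852, 9/54=0.1667, 11/54=0.2037, 10/54=0.1852
Σp_Cᵢ² = 0.0853² + 0.5039² + 0.0078² + 0.2326² + 0.1705² = 0.007276 + 0.253915 + 0.000061 + 0.054103 + 0.029070 = 0.344425
B_C = 1 / 0.344425 = 2.9034
Σp_Dᵢ² = 0.0812² + 0.0457² + 0.3452² + 0.2081² + 0.3198² = 0.006593 + 0.002088 + 0.119163 + 0.043306 + 0.102272 = 0.273422
B_D = 1 / 0.273422 = 3.6574
Σp_Aᵢ² = 0.2593² + 0.1852² + 0.1667² + 0.2037² + 0.1852² = 0.067236 + 0.034299 + 0.027789 + 0.041494 + 0.034299 = 0.205117
B_A = 1 / 0.205117 = 4.8753
Ranking by B (broadest → narrowest): Species A (4.88) > Species D (3.66) > Species C (2.90)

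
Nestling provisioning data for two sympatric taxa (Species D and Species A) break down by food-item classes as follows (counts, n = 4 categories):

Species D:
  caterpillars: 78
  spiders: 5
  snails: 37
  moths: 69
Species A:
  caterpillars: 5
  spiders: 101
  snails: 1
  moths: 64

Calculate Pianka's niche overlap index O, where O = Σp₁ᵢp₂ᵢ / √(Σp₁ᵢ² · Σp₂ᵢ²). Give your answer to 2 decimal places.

Proportions for Species D (n=189): 78/189=0.4127, 5/189=0.0265, 37/189=0.1958, 69/189=0.3651
Proportions for Species A (n=171): 5/171=0.0292, 101/171=0.5906, 1/171=0.0058, 64/171=0.3743
Σ p₁ᵢp₂ᵢ = 0.012051 + 0.015651 + 0.001136 + 0.136657 = 0.165495
Σp_1ᵢ² = 0.4127² + 0.0265² + 0.1958² + 0.3651² = 0.170321 + 0.000702 + 0.038338 + 0.133298 = 0.342659
Σp_2ᵢ² = 0.0292² + 0.5906² + 0.0058² + 0.3743² = 0.000853 + 0.348808 + 0.000034 + 0.140100 = 0.489795
O = 0.165495 / √(0.342659 × 0.489795) = 0.165495 / 0.4096739 = 0.4040

0.40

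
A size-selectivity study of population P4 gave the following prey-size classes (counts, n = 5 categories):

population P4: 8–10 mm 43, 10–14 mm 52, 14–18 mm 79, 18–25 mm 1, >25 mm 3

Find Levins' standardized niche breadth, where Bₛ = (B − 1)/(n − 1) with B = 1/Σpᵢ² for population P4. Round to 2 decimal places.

Proportions for population P4 (n=178): 43/178=0.2416, 52/178=0.2921, 79/178=0.4438, 1/178=0.0056, 3/178=0.0169
Σpᵢ² = 0.2416² + 0.2921² + 0.4438² + 0.0056² + 0.0169² = 0.058371 + 0.085322 + 0.196958 + 0.000031 + 0.000286 = 0.340968
B = 1 / 0.340968 = 2.9328
Bₛ = (B − 1)/(n − 1) = (2.9328 − 1)/(5 − 1) = 1.9328/4 = 0.4832

0.48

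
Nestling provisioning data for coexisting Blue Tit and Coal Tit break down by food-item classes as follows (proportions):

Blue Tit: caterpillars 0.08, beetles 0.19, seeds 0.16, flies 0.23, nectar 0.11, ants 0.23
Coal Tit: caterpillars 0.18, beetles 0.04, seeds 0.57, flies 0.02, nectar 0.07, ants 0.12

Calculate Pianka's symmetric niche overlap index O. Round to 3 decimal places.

Σ p₁ᵢp₂ᵢ = 0.0144 + 0.0076 + 0.0912 + 0.0046 + 0.0077 + 0.0276 = 0.1531
Σp_1ᵢ² = 0.08² + 0.19² + 0.16² + 0.23² + 0.11² + 0.23² = 0.0064 + 0.0361 + 0.0256 + 0.0529 + 0.0121 + 0.0529 = 0.1860
Σp_2ᵢ² = 0.18² + 0.04² + 0.57² + 0.02² + 0.07² + 0.12² = 0.0324 + 0.0016 + 0.3249 + 0.0004 + 0.0049 + 0.0144 = 0.3786
O = 0.1531 / √(0.1860 × 0.3786) = 0.1531 / 0.265367 = 0.57694

0.577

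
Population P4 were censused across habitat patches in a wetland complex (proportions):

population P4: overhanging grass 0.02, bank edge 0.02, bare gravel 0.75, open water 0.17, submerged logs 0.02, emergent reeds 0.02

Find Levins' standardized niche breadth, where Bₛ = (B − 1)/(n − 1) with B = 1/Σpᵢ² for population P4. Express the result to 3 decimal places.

Σpᵢ² = 0.02² + 0.02² + 0.75² + 0.17² + 0.02² + 0.02² = 0.0004 + 0.0004 + 0.5625 + 0.0289 + 0.0004 + 0.0004 = 0.5930
B = 1 / 0.5930 = 1.68634
Bₛ = (B − 1)/(n − 1) = (1.68634 − 1)/(6 − 1) = 0.68634/5 = 0.13727

0.137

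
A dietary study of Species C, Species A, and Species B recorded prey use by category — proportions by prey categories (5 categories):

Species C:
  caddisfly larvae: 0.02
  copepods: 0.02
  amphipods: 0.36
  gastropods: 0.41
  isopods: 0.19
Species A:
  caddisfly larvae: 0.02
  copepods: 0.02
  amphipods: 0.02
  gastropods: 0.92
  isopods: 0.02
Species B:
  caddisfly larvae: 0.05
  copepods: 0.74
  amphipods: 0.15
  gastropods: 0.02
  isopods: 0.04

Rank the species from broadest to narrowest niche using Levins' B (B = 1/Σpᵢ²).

Species C > Species B > Species A

Σp_Cᵢ² = 0.02² + 0.02² + 0.36² + 0.41² + 0.19² = 0.0004 + 0.0004 + 0.1296 + 0.1681 + 0.0361 = 0.3346
B_C = 1 / 0.3346 = 2.9886
Σp_Aᵢ² = 0.02² + 0.02² + 0.02² + 0.92² + 0.02² = 0.0004 + 0.0004 + 0.0004 + 0.8464 + 0.0004 = 0.8480
B_A = 1 / 0.8480 = 1.1792
Σp_Bᵢ² = 0.05² + 0.74² + 0.15² + 0.02² + 0.04² = 0.0025 + 0.5476 + 0.0225 + 0.0004 + 0.0016 = 0.5746
B_B = 1 / 0.5746 = 1.7403
Ranking by B (broadest → narrowest): Species C (2.99) > Species B (1.74) > Species A (1.18)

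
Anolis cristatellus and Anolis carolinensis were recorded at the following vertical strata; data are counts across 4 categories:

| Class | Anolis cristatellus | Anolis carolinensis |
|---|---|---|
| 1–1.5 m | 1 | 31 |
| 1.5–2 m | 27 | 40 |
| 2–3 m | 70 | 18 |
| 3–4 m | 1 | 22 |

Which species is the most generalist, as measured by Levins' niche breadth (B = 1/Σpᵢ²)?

Proportions for Anolis cristatellus (n=99): 1/99=0.0101, 27/99=0.2727, 70/99=0.7071, 1/99=0.0101
Proportions for Anolis carolinensis (n=111): 31/111=0.2793, 40/111=0.3604, 18/111=0.1622, 22/111=0.1982
Σp_crisᵢ² = 0.0101² + 0.2727² + 0.7071² + 0.0101² = 0.000102 + 0.074365 + 0.499990 + 0.000102 = 0.574559
B_cris = 1 / 0.574559 = 1.7405
Σp_caroᵢ² = 0.2793² + 0.3604² + 0.1622² + 0.1982² = 0.078008 + 0.129888 + 0.026309 + 0.039283 = 0.273488
B_caro = 1 / 0.273488 = 3.6565
Highest B → broadest niche (most generalist): Anolis carolinensis (B = 3.66).

Anolis carolinensis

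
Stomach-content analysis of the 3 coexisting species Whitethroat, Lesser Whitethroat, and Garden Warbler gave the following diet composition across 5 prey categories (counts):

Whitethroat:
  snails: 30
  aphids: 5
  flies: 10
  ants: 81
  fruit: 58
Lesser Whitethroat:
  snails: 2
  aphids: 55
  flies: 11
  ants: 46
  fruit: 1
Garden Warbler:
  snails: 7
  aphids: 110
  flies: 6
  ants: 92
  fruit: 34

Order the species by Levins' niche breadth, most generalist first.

Whitethroat > Garden Warbler > Lesser Whitethroat

Proportions for Whitethroat (n=184): 30/184=0.1630, 5/184=0.0272, 10/184=0.0543, 81/184=0.4402, 58/184=0.3152
Proportions for Lesser Whitethroat (n=115): 2/115=0.0174, 55/115=0.4783, 11/115=0.0957, 46/115=0.4000, 1/115=0.0087
Proportions for Garden Warbler (n=249): 7/249=0.0281, 110/249=0.4418, 6/249=0.0241, 92/249=0.3695, 34/249=0.1365
Σp_Whitᵢ² = 0.1630² + 0.0272² + 0.0543² + 0.4402² + 0.3152² = 0.026569 + 0.000740 + 0.002948 + 0.193776 + 0.099351 = 0.323384
B_Whit = 1 / 0.323384 = 3.0923
Σp_Lessᵢ² = 0.0174² + 0.4783² + 0.0957² + 0.4000² + 0.0087² = 0.000303 + 0.228771 + 0.009158 + 0.160000 + 0.000076 = 0.398308
B_Less = 1 / 0.398308 = 2.5106
Σp_Gardᵢ² = 0.0281² + 0.4418² + 0.0241² + 0.3695² + 0.1365² = 0.000790 + 0.195187 + 0.000581 + 0.136530 + 0.018632 = 0.351720
B_Gard = 1 / 0.351720 = 2.8432
Ranking by B (broadest → narrowest): Whitethroat (3.09) > Garden Warbler (2.84) > Lesser Whitethroat (2.51)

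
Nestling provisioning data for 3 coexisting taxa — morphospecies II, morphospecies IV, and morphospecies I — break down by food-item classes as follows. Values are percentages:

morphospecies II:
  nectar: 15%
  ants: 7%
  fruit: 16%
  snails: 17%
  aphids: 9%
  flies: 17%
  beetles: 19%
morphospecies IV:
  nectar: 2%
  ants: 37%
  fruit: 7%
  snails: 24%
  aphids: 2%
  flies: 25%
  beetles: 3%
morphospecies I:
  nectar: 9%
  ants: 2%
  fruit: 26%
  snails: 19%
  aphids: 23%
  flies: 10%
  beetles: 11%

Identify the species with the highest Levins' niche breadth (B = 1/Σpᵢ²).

Convert percentages to proportions (divide by 100).
Σp_IIᵢ² = 0.15² + 0.07² + 0.16² + 0.17² + 0.09² + 0.17² + 0.19² = 0.0225 + 0.0049 + 0.0256 + 0.0289 + 0.0081 + 0.0289 + 0.0361 = 0.1550
B_II = 1 / 0.1550 = 6.4516
Σp_IVᵢ² = 0.02² + 0.37² + 0.07² + 0.24² + 0.02² + 0.25² + 0.03² = 0.0004 + 0.1369 + 0.0049 + 0.0576 + 0.0004 + 0.0625 + 0.0009 = 0.2636
B_IV = 1 / 0.2636 = 3.7936
Σp_Iᵢ² = 0.09² + 0.02² + 0.26² + 0.19² + 0.23² + 0.10² + 0.11² = 0.0081 + 0.0004 + 0.0676 + 0.0361 + 0.0529 + 0.0100 + 0.0121 = 0.1872
B_I = 1 / 0.1872 = 5.3419
Highest B → broadest niche (most generalist): morphospecies II (B = 6.45).

morphospecies II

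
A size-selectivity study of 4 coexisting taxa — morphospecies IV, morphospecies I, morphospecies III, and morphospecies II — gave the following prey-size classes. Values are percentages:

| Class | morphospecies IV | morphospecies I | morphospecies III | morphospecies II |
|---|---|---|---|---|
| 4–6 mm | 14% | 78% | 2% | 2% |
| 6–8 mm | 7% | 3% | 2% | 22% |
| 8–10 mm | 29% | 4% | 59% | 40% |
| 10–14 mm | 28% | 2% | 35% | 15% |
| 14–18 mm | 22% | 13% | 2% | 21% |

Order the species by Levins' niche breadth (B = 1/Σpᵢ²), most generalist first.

Convert percentages to proportions (divide by 100).
Σp_IVᵢ² = 0.14² + 0.07² + 0.29² + 0.28² + 0.22² = 0.0196 + 0.0049 + 0.0841 + 0.0784 + 0.0484 = 0.2354
B_IV = 1 / 0.2354 = 4.2481
Σp_Iᵢ² = 0.78² + 0.03² + 0.04² + 0.02² + 0.13² = 0.6084 + 0.0009 + 0.0016 + 0.0004 + 0.0169 = 0.6282
B_I = 1 / 0.6282 = 1.5918
Σp_IIIᵢ² = 0.02² + 0.02² + 0.59² + 0.35² + 0.02² = 0.0004 + 0.0004 + 0.3481 + 0.1225 + 0.0004 = 0.4718
B_III = 1 / 0.4718 = 2.1195
Σp_IIᵢ² = 0.02² + 0.22² + 0.40² + 0.15² + 0.21² = 0.0004 + 0.0484 + 0.1600 + 0.0225 + 0.0441 = 0.2754
B_II = 1 / 0.2754 = 3.6311
Ranking by B (broadest → narrowest): morphospecies IV (4.25) > morphospecies II (3.63) > morphospecies III (2.12) > morphospecies I (1.59)

morphospecies IV > morphospecies II > morphospecies III > morphospecies I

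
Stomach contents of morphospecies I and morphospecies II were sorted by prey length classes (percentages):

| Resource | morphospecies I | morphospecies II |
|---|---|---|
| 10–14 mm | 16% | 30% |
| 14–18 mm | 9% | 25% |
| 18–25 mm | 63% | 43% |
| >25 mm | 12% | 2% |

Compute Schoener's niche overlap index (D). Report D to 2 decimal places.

Convert percentages to proportions (divide by 100).
Σ|p₁ᵢ − p₂ᵢ| = 0.14 + 0.16 + 0.20 + 0.10 = 0.60
D = 1 − ½ × 0.60 = 1 − 0.300 = 0.7000

0.70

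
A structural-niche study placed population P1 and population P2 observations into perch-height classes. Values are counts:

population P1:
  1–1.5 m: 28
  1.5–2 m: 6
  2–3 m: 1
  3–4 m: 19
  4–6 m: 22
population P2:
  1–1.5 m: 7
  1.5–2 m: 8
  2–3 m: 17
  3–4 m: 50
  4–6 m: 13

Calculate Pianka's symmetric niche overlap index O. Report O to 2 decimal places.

0.66

Proportions for population P1 (n=76): 28/76=0.3684, 6/76=0.0789, 1/76=0.0132, 19/76=0.2500, 22/76=0.2895
Proportions for population P2 (n=95): 7/95=0.0737, 8/95=0.0842, 17/95=0.1789, 50/95=0.5263, 13/95=0.1368
Σ p₁ᵢp₂ᵢ = 0.027151 + 0.006643 + 0.002361 + 0.131575 + 0.039604 = 0.207334
Σp_1ᵢ² = 0.3684² + 0.0789² + 0.0132² + 0.2500² + 0.2895² = 0.135719 + 0.006225 + 0.000174 + 0.062500 + 0.083810 = 0.288428
Σp_2ᵢ² = 0.0737² + 0.0842² + 0.1789² + 0.5263² + 0.1368² = 0.005432 + 0.007090 + 0.032005 + 0.276992 + 0.018714 = 0.340233
O = 0.207334 / √(0.288428 × 0.340233) = 0.207334 / 0.3132614 = 0.6619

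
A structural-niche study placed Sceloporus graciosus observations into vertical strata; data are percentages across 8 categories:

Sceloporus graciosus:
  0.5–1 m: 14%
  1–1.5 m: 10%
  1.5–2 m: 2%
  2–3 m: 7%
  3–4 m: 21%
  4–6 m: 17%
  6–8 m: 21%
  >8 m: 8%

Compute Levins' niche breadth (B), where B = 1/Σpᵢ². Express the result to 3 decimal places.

6.313

Convert percentages to proportions (divide by 100).
Σpᵢ² = 0.14² + 0.10² + 0.02² + 0.07² + 0.21² + 0.17² + 0.21² + 0.08² = 0.0196 + 0.0100 + 0.0004 + 0.0049 + 0.0441 + 0.0289 + 0.0441 + 0.0064 = 0.1584
B = 1 / 0.1584 = 6.31313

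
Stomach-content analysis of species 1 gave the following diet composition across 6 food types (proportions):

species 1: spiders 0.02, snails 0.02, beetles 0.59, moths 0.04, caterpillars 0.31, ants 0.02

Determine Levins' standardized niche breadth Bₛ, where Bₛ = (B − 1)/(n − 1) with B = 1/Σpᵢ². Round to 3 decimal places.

Σpᵢ² = 0.02² + 0.02² + 0.59² + 0.04² + 0.31² + 0.02² = 0.0004 + 0.0004 + 0.3481 + 0.0016 + 0.0961 + 0.0004 = 0.4470
B = 1 / 0.4470 = 2.23714
Bₛ = (B − 1)/(n − 1) = (2.23714 − 1)/(6 − 1) = 1.23714/5 = 0.24743

0.247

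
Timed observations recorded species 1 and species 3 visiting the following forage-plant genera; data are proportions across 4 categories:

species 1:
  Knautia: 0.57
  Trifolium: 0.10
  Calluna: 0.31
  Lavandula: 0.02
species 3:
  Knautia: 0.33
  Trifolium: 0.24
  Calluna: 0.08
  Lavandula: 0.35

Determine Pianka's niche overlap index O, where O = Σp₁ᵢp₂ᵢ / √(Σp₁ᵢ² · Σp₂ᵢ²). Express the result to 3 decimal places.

Σ p₁ᵢp₂ᵢ = 0.1881 + 0.0240 + 0.0248 + 0.0070 = 0.2439
Σp_1ᵢ² = 0.57² + 0.10² + 0.31² + 0.02² = 0.3249 + 0.0100 + 0.0961 + 0.0004 = 0.4314
Σp_2ᵢ² = 0.33² + 0.24² + 0.08² + 0.35² = 0.1089 + 0.0576 + 0.0064 + 0.1225 = 0.2954
O = 0.2439 / √(0.4314 × 0.2954) = 0.2439 / 0.356981 = 0.68323

0.683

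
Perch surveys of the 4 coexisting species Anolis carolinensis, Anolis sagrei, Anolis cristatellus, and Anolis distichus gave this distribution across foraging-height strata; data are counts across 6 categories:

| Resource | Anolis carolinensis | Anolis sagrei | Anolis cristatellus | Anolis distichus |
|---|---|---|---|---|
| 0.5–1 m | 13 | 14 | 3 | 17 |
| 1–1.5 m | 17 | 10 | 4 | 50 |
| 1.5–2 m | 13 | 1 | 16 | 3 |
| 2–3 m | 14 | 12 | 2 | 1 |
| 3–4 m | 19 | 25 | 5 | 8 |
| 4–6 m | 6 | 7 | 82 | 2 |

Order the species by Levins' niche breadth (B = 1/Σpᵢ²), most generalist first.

Anolis carolinensis > Anolis sagrei > Anolis distichus > Anolis cristatellus

Proportions for Anolis carolinensis (n=82): 13/82=0.1585, 17/82=0.2073, 13/82=0.1585, 14/82=0.1707, 19/82=0.2317, 6/82=0.0732
Proportions for Anolis sagrei (n=69): 14/69=0.2029, 10/69=0.1449, 1/69=0.0145, 12/69=0.1739, 25/69=0.3623, 7/69=0.1014
Proportions for Anolis cristatellus (n=112): 3/112=0.0268, 4/112=0.0357, 16/112=0.1429, 2/112=0.0179, 5/112=0.0446, 82/112=0.7321
Proportions for Anolis distichus (n=81): 17/81=0.2099, 50/81=0.6173, 3/81=0.0370, 1/81=0.0123, 8/81=0.0988, 2/81=0.0247
Σp_caroᵢ² = 0.1585² + 0.2073² + 0.1585² + 0.1707² + 0.2317² + 0.0732² = 0.025122 + 0.042973 + 0.025122 + 0.029138 + 0.053685 + 0.005358 = 0.181398
B_caro = 1 / 0.181398 = 5.5127
Σp_sagrᵢ² = 0.2029² + 0.1449² + 0.0145² + 0.1739² + 0.3623² + 0.1014² = 0.041168 + 0.020996 + 0.000210 + 0.030241 + 0.131261 + 0.010282 = 0.234158
B_sagr = 1 / 0.234158 = 4.2706
Σp_crisᵢ² = 0.0268² + 0.0357² + 0.1429² + 0.0179² + 0.0446² + 0.7321² = 0.000718 + 0.001274 + 0.020420 + 0.000320 + 0.001989 + 0.535970 = 0.560691
B_cris = 1 / 0.560691 = 1.7835
Σp_distᵢ² = 0.2099² + 0.6173² + 0.0370² + 0.0123² + 0.0988² + 0.0247² = 0.044058 + 0.381059 + 0.001369 + 0.000151 + 0.009761 + 0.000610 = 0.437008
B_dist = 1 / 0.437008 = 2.2883
Ranking by B (broadest → narrowest): Anolis carolinensis (5.51) > Anolis sagrei (4.27) > Anolis distichus (2.29) > Anolis cristatellus (1.78)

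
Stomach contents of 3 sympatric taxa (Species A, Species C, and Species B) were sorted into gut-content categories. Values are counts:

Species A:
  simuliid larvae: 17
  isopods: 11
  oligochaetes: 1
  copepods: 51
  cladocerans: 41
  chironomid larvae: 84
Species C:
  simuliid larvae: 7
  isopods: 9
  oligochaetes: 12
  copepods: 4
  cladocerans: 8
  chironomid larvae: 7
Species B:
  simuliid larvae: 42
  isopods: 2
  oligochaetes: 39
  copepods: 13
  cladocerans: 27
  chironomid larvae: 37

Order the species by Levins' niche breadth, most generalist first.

Species C > Species B > Species A

Proportions for Species A (n=205): 17/205=0.0829, 11/205=0.0537, 1/205=0.0049, 51/205=0.2488, 41/205=0.2000, 84/205=0.4098
Proportions for Species C (n=47): 7/47=0.1489, 9/47=0.1915, 12/47=0.2553, 4/47=0.0851, 8/47=0.1702, 7/47=0.1489
Proportions for Species B (n=160): 42/160=0.2625, 2/160=0.0125, 39/160=0.2438, 13/160=0.0813, 27/160=0.1688, 37/160=0.2313
Σp_Aᵢ² = 0.0829² + 0.0537² + 0.0049² + 0.2488² + 0.2000² + 0.4098² = 0.006872 + 0.002884 + 0.000024 + 0.061901 + 0.040000 + 0.167936 = 0.279617
B_A = 1 / 0.279617 = 3.5763
Σp_Cᵢ² = 0.1489² + 0.1915² + 0.2553² + 0.0851² + 0.1702² + 0.1489² = 0.022171 + 0.036672 + 0.065178 + 0.007242 + 0.028968 + 0.022171 = 0.182402
B_C = 1 / 0.182402 = 5.4824
Σp_Bᵢ² = 0.2625² + 0.0125² + 0.2438² + 0.0813² + 0.1688² + 0.2313² = 0.068906 + 0.000156 + 0.059438 + 0.006610 + 0.028493 + 0.053500 = 0.217103
B_B = 1 / 0.217103 = 4.6061
Ranking by B (broadest → narrowest): Species C (5.48) > Species B (4.61) > Species A (3.58)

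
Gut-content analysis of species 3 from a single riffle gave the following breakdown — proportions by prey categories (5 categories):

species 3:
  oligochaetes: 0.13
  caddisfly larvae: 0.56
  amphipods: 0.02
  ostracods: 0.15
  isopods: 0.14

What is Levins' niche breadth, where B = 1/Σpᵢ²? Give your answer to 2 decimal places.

Σpᵢ² = 0.13² + 0.56² + 0.02² + 0.15² + 0.14² = 0.0169 + 0.3136 + 0.0004 + 0.0225 + 0.0196 = 0.3730
B = 1 / 0.3730 = 2.6810

2.68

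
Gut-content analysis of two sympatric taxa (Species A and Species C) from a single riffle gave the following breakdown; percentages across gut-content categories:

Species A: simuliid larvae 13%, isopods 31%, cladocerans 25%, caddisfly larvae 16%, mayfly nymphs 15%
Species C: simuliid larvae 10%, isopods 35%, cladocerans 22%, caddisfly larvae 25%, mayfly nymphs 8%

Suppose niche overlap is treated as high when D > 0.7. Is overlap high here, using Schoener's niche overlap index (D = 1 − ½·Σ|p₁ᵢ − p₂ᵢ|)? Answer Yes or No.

Yes

Convert percentages to proportions (divide by 100).
Σ|p₁ᵢ − p₂ᵢ| = 0.03 + 0.04 + 0.03 + 0.09 + 0.07 = 0.26
D = 1 − ½ × 0.26 = 1 − 0.130 = 0.8700
D = 0.8700 > 0.7 → Yes.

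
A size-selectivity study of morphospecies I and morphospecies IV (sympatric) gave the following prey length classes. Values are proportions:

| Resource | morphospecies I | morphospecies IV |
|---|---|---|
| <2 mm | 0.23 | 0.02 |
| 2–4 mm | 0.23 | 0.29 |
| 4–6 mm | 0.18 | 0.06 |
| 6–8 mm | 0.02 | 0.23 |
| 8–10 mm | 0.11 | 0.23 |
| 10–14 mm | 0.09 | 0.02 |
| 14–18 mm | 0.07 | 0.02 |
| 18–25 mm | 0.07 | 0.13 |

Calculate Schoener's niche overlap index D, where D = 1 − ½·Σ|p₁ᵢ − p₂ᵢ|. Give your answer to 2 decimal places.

Σ|p₁ᵢ − p₂ᵢ| = 0.21 + 0.06 + 0.12 + 0.21 + 0.12 + 0.07 + 0.05 + 0.06 = 0.90
D = 1 − ½ × 0.90 = 1 − 0.450 = 0.5500

0.55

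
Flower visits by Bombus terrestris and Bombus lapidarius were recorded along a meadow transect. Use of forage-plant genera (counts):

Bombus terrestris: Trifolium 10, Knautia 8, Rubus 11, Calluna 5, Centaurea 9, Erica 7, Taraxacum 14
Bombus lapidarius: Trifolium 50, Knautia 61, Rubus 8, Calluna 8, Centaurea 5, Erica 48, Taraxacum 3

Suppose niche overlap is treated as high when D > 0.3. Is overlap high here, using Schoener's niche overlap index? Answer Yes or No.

Proportions for Bombus terrestris (n=64): 10/64=0.1563, 8/64=0.1250, 11/64=0.1719, 5/64=0.0781, 9/64=0.1406, 7/64=0.1094, 14/64=0.2188
Proportions for Bombus lapidarius (n=183): 50/183=0.2732, 61/183=0.3333, 8/183=0.0437, 8/183=0.0437, 5/183=0.0273, 48/183=0.2623, 3/183=0.0164
Σ|p₁ᵢ − p₂ᵢ| = 0.1169 + 0.2083 + 0.1282 + 0.0344 + 0.1133 + 0.1529 + 0.2024 = 0.9564
D = 1 − ½ × 0.9564 = 1 − 0.47820 = 0.52180
D = 0.52180 > 0.3 → Yes.

Yes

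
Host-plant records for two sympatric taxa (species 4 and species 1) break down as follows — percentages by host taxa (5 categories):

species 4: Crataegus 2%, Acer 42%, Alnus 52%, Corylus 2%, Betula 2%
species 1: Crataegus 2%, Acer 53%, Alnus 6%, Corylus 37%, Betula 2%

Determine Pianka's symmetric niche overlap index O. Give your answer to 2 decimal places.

Convert percentages to proportions (divide by 100).
Σ p₁ᵢp₂ᵢ = 0.0004 + 0.2226 + 0.0312 + 0.0074 + 0.0004 = 0.2620
Σp_1ᵢ² = 0.02² + 0.42² + 0.52² + 0.02² + 0.02² = 0.0004 + 0.1764 + 0.2704 + 0.0004 + 0.0004 = 0.4480
Σp_2ᵢ² = 0.02² + 0.53² + 0.06² + 0.37² + 0.02² = 0.0004 + 0.2809 + 0.0036 + 0.1369 + 0.0004 = 0.4222
O = 0.2620 / √(0.4480 × 0.4222) = 0.2620 / 0.43491 = 0.6024

0.60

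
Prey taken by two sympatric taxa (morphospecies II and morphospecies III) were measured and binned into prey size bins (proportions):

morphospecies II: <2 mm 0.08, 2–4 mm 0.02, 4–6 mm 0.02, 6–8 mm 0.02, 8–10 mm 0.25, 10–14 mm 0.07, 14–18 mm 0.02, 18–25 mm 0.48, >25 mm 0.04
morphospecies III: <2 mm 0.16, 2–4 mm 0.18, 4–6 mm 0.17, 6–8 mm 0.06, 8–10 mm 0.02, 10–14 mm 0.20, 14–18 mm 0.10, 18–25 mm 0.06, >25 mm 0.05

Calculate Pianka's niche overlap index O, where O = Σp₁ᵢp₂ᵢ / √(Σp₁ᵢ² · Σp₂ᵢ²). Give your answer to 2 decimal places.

0.34

Σ p₁ᵢp₂ᵢ = 0.0128 + 0.0036 + 0.0034 + 0.0012 + 0.0050 + 0.0140 + 0.0020 + 0.0288 + 0.0020 = 0.0728
Σp_1ᵢ² = 0.08² + 0.02² + 0.02² + 0.02² + 0.25² + 0.07² + 0.02² + 0.48² + 0.04² = 0.0064 + 0.0004 + 0.0004 + 0.0004 + 0.0625 + 0.0049 + 0.0004 + 0.2304 + 0.0016 = 0.3074
Σp_2ᵢ² = 0.16² + 0.18² + 0.17² + 0.06² + 0.02² + 0.20² + 0.10² + 0.06² + 0.05² = 0.0256 + 0.0324 + 0.0289 + 0.0036 + 0.0004 + 0.0400 + 0.0100 + 0.0036 + 0.0025 = 0.1470
O = 0.0728 / √(0.3074 × 0.1470) = 0.0728 / 0.21257 = 0.3425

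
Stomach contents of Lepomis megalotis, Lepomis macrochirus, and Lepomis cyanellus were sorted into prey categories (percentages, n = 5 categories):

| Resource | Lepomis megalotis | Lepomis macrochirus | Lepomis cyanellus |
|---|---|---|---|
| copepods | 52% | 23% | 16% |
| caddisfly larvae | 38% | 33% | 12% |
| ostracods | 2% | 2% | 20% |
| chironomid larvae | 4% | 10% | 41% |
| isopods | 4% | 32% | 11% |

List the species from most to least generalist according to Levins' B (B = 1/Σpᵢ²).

Convert percentages to proportions (divide by 100).
Σp_megaᵢ² = 0.52² + 0.38² + 0.02² + 0.04² + 0.04² = 0.2704 + 0.1444 + 0.0004 + 0.0016 + 0.0016 = 0.4184
B_mega = 1 / 0.4184 = 2.3901
Σp_macrᵢ² = 0.23² + 0.33² + 0.02² + 0.10² + 0.32² = 0.0529 + 0.1089 + 0.0004 + 0.0100 + 0.1024 = 0.2746
B_macr = 1 / 0.2746 = 3.6417
Σp_cyanᵢ² = 0.16² + 0.12² + 0.20² + 0.41² + 0.11² = 0.0256 + 0.0144 + 0.0400 + 0.1681 + 0.0121 = 0.2602
B_cyan = 1 / 0.2602 = 3.8432
Ranking by B (broadest → narrowest): Lepomis cyanellus (3.84) > Lepomis macrochirus (3.64) > Lepomis megalotis (2.39)

Lepomis cyanellus > Lepomis macrochirus > Lepomis megalotis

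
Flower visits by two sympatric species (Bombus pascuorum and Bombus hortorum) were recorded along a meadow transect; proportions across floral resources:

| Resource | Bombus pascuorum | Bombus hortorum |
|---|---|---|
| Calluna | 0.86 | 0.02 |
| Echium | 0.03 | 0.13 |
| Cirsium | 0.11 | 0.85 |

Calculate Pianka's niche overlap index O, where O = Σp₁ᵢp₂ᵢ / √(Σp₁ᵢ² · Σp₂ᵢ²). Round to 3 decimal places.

Σ p₁ᵢp₂ᵢ = 0.0172 + 0.0039 + 0.0935 = 0.1146
Σp_1ᵢ² = 0.86² + 0.03² + 0.11² = 0.7396 + 0.0009 + 0.0121 = 0.7526
Σp_2ᵢ² = 0.02² + 0.13² + 0.85² = 0.0004 + 0.0169 + 0.7225 = 0.7398
O = 0.1146 / √(0.7526 × 0.7398) = 0.1146 / 0.746173 = 0.15358

0.154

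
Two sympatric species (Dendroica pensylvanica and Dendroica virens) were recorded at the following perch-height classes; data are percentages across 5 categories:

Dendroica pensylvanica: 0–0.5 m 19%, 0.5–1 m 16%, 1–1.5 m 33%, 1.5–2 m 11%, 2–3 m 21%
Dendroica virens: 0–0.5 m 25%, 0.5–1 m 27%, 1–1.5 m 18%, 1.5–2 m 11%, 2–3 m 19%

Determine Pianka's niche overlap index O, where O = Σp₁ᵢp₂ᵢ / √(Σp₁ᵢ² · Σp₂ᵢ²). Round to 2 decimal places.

Convert percentages to proportions (divide by 100).
Σ p₁ᵢp₂ᵢ = 0.0475 + 0.0432 + 0.0594 + 0.0121 + 0.0399 = 0.2021
Σp_1ᵢ² = 0.19² + 0.16² + 0.33² + 0.11² + 0.21² = 0.0361 + 0.0256 + 0.1089 + 0.0121 + 0.0441 = 0.2268
Σp_2ᵢ² = 0.25² + 0.27² + 0.18² + 0.11² + 0.19² = 0.0625 + 0.0729 + 0.0324 + 0.0121 + 0.0361 = 0.2160
O = 0.2021 / √(0.2268 × 0.2160) = 0.2021 / 0.22133 = 0.9131

0.91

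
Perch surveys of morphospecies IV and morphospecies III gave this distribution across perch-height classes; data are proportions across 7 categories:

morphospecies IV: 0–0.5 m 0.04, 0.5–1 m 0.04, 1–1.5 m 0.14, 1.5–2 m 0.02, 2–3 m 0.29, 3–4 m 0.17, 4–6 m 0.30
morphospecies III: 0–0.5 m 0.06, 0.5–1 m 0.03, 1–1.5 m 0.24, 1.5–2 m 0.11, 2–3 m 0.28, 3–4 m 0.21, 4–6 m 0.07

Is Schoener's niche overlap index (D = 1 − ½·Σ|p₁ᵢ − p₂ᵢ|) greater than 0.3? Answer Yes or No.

Yes

Σ|p₁ᵢ − p₂ᵢ| = 0.02 + 0.01 + 0.10 + 0.09 + 0.01 + 0.04 + 0.23 = 0.50
D = 1 − ½ × 0.50 = 1 − 0.250 = 0.7500
D = 0.7500 > 0.3 → Yes.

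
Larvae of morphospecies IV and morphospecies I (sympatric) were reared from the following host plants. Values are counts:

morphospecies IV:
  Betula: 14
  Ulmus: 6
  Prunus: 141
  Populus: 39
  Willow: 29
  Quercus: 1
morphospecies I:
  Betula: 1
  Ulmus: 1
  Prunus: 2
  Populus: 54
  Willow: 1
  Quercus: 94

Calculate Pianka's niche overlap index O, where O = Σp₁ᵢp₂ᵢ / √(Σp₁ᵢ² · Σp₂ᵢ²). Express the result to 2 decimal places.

0.16

Proportions for morphospecies IV (n=230): 14/230=0.0609, 6/230=0.0261, 141/230=0.6130, 39/230=0.1696, 29/230=0.1261, 1/230=0.0043
Proportions for morphospecies I (n=153): 1/153=0.0065, 1/153=0.0065, 2/153=0.0131, 54/153=0.3529, 1/153=0.0065, 94/153=0.6144
Σ p₁ᵢp₂ᵢ = 0.000396 + 0.000170 + 0.008030 + 0.059852 + 0.000820 + 0.002642 = 0.071910
Σp_1ᵢ² = 0.0609² + 0.0261² + 0.6130² + 0.1696² + 0.1261² + 0.0043² = 0.003709 + 0.000681 + 0.375769 + 0.028764 + 0.015901 + 0.000018 = 0.424842
Σp_2ᵢ² = 0.0065² + 0.0065² + 0.0131² + 0.3529² + 0.0065² + 0.6144² = 0.000042 + 0.000042 + 0.000172 + 0.124538 + 0.000042 + 0.377487 = 0.502323
O = 0.071910 / √(0.424842 × 0.502323) = 0.071910 / 0.4619609 = 0.1557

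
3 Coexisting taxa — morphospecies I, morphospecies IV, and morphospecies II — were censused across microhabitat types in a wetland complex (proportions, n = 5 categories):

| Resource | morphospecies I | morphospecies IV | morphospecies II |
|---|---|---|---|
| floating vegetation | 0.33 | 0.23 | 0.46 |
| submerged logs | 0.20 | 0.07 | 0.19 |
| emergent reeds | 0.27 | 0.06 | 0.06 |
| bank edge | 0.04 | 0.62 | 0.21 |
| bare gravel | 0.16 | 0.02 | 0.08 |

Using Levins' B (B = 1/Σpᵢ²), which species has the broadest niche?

morphospecies I

Σp_Iᵢ² = 0.33² + 0.20² + 0.27² + 0.04² + 0.16² = 0.1089 + 0.0400 + 0.0729 + 0.0016 + 0.0256 = 0.2490
B_I = 1 / 0.2490 = 4.0161
Σp_IVᵢ² = 0.23² + 0.07² + 0.06² + 0.62² + 0.02² = 0.0529 + 0.0049 + 0.0036 + 0.3844 + 0.0004 = 0.4462
B_IV = 1 / 0.4462 = 2.2411
Σp_IIᵢ² = 0.46² + 0.19² + 0.06² + 0.21² + 0.08² = 0.2116 + 0.0361 + 0.0036 + 0.0441 + 0.0064 = 0.3018
B_II = 1 / 0.3018 = 3.3135
Highest B → broadest niche (most generalist): morphospecies I (B = 4.02).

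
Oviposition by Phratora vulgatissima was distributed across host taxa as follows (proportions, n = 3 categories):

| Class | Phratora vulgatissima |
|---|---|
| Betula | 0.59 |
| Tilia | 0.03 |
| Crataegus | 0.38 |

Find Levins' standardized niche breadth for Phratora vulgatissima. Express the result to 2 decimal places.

0.51

Σpᵢ² = 0.59² + 0.03² + 0.38² = 0.3481 + 0.0009 + 0.1444 = 0.4934
B = 1 / 0.4934 = 2.0268
Bₛ = (B − 1)/(n − 1) = (2.0268 − 1)/(3 − 1) = 1.0268/2 = 0.5134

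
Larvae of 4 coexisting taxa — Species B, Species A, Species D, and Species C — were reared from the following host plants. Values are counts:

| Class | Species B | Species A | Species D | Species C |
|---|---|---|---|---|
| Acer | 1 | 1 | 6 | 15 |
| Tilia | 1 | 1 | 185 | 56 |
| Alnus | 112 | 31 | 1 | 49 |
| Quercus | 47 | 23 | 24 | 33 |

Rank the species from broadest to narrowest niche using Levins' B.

Species C > Species A > Species B > Species D

Proportions for Species B (n=161): 1/161=0.0062, 1/161=0.0062, 112/161=0.6957, 47/161=0.2919
Proportions for Species A (n=56): 1/56=0.0179, 1/56=0.0179, 31/56=0.5536, 23/56=0.4107
Proportions for Species D (n=216): 6/216=0.0278, 185/216=0.8565, 1/216=0.0046, 24/216=0.1111
Proportions for Species C (n=153): 15/153=0.0980, 56/153=0.3660, 49/153=0.3203, 33/153=0.2157
Σp_Bᵢ² = 0.0062² + 0.0062² + 0.6957² + 0.2919² = 0.000038 + 0.000038 + 0.483998 + 0.085206 = 0.569280
B_B = 1 / 0.569280 = 1.7566
Σp_Aᵢ² = 0.0179² + 0.0179² + 0.5536² + 0.4107² = 0.000320 + 0.000320 + 0.306473 + 0.168674 = 0.475787
B_A = 1 / 0.475787 = 2.1018
Σp_Dᵢ² = 0.0278² + 0.8565² + 0.0046² + 0.1111² = 0.000773 + 0.733592 + 0.000021 + 0.012343 = 0.746729
B_D = 1 / 0.746729 = 1.3392
Σp_Cᵢ² = 0.0980² + 0.3660² + 0.3203² + 0.2157² = 0.009604 + 0.133956 + 0.102592 + 0.046526 = 0.292678
B_C = 1 / 0.292678 = 3.4167
Ranking by B (broadest → narrowest): Species C (3.42) > Species A (2.10) > Species B (1.76) > Species D (1.34)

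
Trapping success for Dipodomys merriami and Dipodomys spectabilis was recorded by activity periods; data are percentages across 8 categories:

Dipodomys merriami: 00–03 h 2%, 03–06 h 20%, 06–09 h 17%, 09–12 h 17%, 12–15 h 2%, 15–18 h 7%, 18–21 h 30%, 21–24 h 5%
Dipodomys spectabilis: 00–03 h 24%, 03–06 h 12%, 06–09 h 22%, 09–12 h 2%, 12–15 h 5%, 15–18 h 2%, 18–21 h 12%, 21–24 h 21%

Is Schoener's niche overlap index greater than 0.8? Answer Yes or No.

No

Convert percentages to proportions (divide by 100).
Σ|p₁ᵢ − p₂ᵢ| = 0.22 + 0.08 + 0.05 + 0.15 + 0.03 + 0.05 + 0.18 + 0.16 = 0.92
D = 1 − ½ × 0.92 = 1 − 0.460 = 0.5400
D = 0.5400 < 0.8 → No.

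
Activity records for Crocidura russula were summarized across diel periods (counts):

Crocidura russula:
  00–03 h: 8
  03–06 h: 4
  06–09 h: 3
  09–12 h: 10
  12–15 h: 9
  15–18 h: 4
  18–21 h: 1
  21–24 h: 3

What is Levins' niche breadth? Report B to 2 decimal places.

5.96

Proportions for Crocidura russula (n=42): 8/42=0.1905, 4/42=0.0952, 3/42=0.0714, 10/42=0.2381, 9/42=0.2143, 4/42=0.0952, 1/42=0.0238, 3/42=0.0714
Σpᵢ² = 0.1905² + 0.0952² + 0.0714² + 0.2381² + 0.2143² + 0.0952² + 0.0238² + 0.0714² = 0.036290 + 0.009063 + 0.005098 + 0.056692 + 0.045924 + 0.009063 + 0.000566 + 0.005098 = 0.167794
B = 1 / 0.167794 = 5.9597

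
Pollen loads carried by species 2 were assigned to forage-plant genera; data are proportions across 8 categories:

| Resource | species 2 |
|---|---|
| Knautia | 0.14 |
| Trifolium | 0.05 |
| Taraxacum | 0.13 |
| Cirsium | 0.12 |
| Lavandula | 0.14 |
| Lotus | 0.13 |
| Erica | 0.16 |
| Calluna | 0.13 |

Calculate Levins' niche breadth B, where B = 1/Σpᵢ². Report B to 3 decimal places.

Σpᵢ² = 0.14² + 0.05² + 0.13² + 0.12² + 0.14² + 0.13² + 0.16² + 0.13² = 0.0196 + 0.0025 + 0.0169 + 0.0144 + 0.0196 + 0.0169 + 0.0256 + 0.0169 = 0.1324
B = 1 / 0.1324 = 7.55287

7.553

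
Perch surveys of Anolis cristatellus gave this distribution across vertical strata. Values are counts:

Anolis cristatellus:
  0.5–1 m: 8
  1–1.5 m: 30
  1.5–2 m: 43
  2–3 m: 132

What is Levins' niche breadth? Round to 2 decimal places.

Proportions for Anolis cristatellus (n=213): 8/213=0.0376, 30/213=0.1408, 43/213=0.2019, 132/213=0.6197
Σpᵢ² = 0.0376² + 0.1408² + 0.2019² + 0.6197² = 0.001414 + 0.019825 + 0.040764 + 0.384028 = 0.446031
B = 1 / 0.446031 = 2.2420

2.24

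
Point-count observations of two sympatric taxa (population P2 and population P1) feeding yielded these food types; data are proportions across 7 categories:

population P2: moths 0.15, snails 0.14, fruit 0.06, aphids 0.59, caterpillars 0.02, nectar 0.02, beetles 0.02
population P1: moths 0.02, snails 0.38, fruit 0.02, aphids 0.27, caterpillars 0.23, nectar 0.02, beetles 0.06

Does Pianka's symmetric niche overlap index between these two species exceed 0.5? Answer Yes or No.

Yes

Σ p₁ᵢp₂ᵢ = 0.0030 + 0.0532 + 0.0012 + 0.1593 + 0.0046 + 0.0004 + 0.0012 = 0.2229
Σp_1ᵢ² = 0.15² + 0.14² + 0.06² + 0.59² + 0.02² + 0.02² + 0.02² = 0.0225 + 0.0196 + 0.0036 + 0.3481 + 0.0004 + 0.0004 + 0.0004 = 0.3950
Σp_2ᵢ² = 0.02² + 0.38² + 0.02² + 0.27² + 0.23² + 0.02² + 0.06² = 0.0004 + 0.1444 + 0.0004 + 0.0729 + 0.0529 + 0.0004 + 0.0036 = 0.2750
O = 0.2229 / √(0.3950 × 0.2750) = 0.2229 / 0.32958 = 0.6763
O = 0.6763 > 0.5 → Yes.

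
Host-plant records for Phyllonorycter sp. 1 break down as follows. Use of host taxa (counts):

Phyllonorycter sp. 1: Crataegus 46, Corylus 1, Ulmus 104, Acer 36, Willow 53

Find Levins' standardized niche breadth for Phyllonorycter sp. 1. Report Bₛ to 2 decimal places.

Proportions for Phyllonorycter sp. 1 (n=240): 46/240=0.1917, 1/240=0.0042, 104/240=0.4333, 36/240=0.1500, 53/240=0.2208
Σpᵢ² = 0.1917² + 0.0042² + 0.4333² + 0.1500² + 0.2208² = 0.036749 + 0.000018 + 0.187749 + 0.022500 + 0.048753 = 0.295769
B = 1 / 0.295769 = 3.3810
Bₛ = (B − 1)/(n − 1) = (3.3810 − 1)/(5 − 1) = 2.3810/4 = 0.5953

0.60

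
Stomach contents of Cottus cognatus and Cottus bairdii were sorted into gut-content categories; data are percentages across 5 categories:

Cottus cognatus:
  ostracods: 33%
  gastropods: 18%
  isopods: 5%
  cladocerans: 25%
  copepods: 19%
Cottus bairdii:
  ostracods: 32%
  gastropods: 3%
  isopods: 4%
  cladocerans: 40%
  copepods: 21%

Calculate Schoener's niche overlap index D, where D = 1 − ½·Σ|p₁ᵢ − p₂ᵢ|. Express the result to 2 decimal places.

0.83

Convert percentages to proportions (divide by 100).
Σ|p₁ᵢ − p₂ᵢ| = 0.01 + 0.15 + 0.01 + 0.15 + 0.02 = 0.34
D = 1 − ½ × 0.34 = 1 − 0.170 = 0.8300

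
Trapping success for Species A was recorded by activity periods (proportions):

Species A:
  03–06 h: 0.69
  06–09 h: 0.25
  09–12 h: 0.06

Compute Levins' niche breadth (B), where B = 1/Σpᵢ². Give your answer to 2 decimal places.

1.84

Σpᵢ² = 0.69² + 0.25² + 0.06² = 0.4761 + 0.0625 + 0.0036 = 0.5422
B = 1 / 0.5422 = 1.8443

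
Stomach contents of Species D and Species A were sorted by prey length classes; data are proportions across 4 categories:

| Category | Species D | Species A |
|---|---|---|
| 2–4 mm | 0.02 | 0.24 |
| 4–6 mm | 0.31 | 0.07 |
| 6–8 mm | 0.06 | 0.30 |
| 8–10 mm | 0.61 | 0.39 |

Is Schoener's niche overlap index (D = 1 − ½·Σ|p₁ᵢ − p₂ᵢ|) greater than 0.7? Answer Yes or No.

Σ|p₁ᵢ − p₂ᵢ| = 0.22 + 0.24 + 0.24 + 0.22 = 0.92
D = 1 − ½ × 0.92 = 1 − 0.460 = 0.5400
D = 0.5400 < 0.7 → No.

No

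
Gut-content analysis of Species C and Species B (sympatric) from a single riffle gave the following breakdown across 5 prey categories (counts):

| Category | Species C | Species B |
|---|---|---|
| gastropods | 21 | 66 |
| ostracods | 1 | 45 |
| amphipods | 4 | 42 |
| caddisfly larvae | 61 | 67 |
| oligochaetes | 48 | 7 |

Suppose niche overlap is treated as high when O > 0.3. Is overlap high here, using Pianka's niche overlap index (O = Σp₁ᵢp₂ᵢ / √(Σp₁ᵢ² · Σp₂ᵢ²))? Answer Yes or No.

Yes

Proportions for Species C (n=135): 21/135=0.1556, 1/135=0.0074, 4/135=0.0296, 61/135=0.4519, 48/135=0.3556
Proportions for Species B (n=227): 66/227=0.2907, 45/227=0.1982, 42/227=0.1850, 67/227=0.2952, 7/227=0.0308
Σ p₁ᵢp₂ᵢ = 0.045233 + 0.001467 + 0.005476 + 0.133401 + 0.010952 = 0.196529
Σp_1ᵢ² = 0.1556² + 0.0074² + 0.0296² + 0.4519² + 0.3556² = 0.024211 + 0.000055 + 0.000876 + 0.204214 + 0.126451 = 0.355807
Σp_2ᵢ² = 0.2907² + 0.1982² + 0.1850² + 0.2952² + 0.0308² = 0.084506 + 0.039283 + 0.034225 + 0.087143 + 0.000949 = 0.246106
O = 0.196529 / √(0.355807 × 0.246106) = 0.196529 / 0.2959159 = 0.6641
O = 0.6641 > 0.3 → Yes.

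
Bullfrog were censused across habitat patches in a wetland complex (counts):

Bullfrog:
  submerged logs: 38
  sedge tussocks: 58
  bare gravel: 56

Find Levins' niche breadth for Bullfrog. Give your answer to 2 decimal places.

Proportions for Bullfrog (n=152): 38/152=0.2500, 58/152=0.3816, 56/152=0.3684
Σpᵢ² = 0.2500² + 0.3816² + 0.3684² = 0.062500 + 0.145619 + 0.135719 = 0.343838
B = 1 / 0.343838 = 2.9083

2.91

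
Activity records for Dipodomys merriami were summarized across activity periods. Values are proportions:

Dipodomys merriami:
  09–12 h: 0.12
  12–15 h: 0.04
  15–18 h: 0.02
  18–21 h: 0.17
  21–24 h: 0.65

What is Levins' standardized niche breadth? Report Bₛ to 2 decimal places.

Σpᵢ² = 0.12² + 0.04² + 0.02² + 0.17² + 0.65² = 0.0144 + 0.0016 + 0.0004 + 0.0289 + 0.4225 = 0.4678
B = 1 / 0.4678 = 2.1377
Bₛ = (B − 1)/(n − 1) = (2.1377 − 1)/(5 − 1) = 1.1377/4 = 0.2844

0.28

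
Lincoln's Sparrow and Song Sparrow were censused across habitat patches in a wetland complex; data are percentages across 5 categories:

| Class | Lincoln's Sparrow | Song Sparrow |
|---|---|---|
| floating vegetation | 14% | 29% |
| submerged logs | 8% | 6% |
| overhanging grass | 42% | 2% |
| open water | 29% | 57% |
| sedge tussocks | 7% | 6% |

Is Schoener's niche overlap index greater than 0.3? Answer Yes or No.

Yes

Convert percentages to proportions (divide by 100).
Σ|p₁ᵢ − p₂ᵢ| = 0.15 + 0.02 + 0.40 + 0.28 + 0.01 = 0.86
D = 1 − ½ × 0.86 = 1 − 0.430 = 0.5700
D = 0.5700 > 0.3 → Yes.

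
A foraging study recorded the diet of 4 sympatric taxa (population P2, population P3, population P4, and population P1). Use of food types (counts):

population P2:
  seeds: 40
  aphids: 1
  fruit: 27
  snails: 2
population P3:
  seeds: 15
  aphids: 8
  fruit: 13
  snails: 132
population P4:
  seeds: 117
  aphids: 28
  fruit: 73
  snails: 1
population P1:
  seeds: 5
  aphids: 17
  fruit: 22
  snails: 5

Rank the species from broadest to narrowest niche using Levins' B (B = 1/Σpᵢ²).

population P1 > population P4 > population P2 > population P3

Proportions for population P2 (n=70): 40/70=0.5714, 1/70=0.0143, 27/70=0.3857, 2/70=0.0286
Proportions for population P3 (n=168): 15/168=0.0893, 8/168=0.0476, 13/168=0.0774, 132/168=0.7857
Proportions for population P4 (n=219): 117/219=0.5342, 28/219=0.1279, 73/219=0.3333, 1/219=0.0046
Proportions for population P1 (n=49): 5/49=0.1020, 17/49=0.3469, 22/49=0.4490, 5/49=0.1020
Σp_P2ᵢ² = 0.5714² + 0.0143² + 0.3857² + 0.0286² = 0.326498 + 0.000204 + 0.148764 + 0.000818 = 0.476284
B_P2 = 1 / 0.476284 = 2.0996
Σp_P3ᵢ² = 0.0893² + 0.0476² + 0.0774² + 0.7857² = 0.007974 + 0.002266 + 0.005991 + 0.617324 = 0.633555
B_P3 = 1 / 0.633555 = 1.5784
Σp_P4ᵢ² = 0.5342² + 0.1279² + 0.3333² + 0.0046² = 0.285370 + 0.016358 + 0.111089 + 0.000021 = 0.412838
B_P4 = 1 / 0.412838 = 2.4223
Σp_P1ᵢ² = 0.1020² + 0.3469² + 0.4490² + 0.1020² = 0.010404 + 0.120340 + 0.201601 + 0.010404 = 0.342749
B_P1 = 1 / 0.342749 = 2.9176
Ranking by B (broadest → narrowest): population P1 (2.92) > population P4 (2.42) > population P2 (2.10) > population P3 (1.58)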